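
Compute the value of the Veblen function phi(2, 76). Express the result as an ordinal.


phi(2, 76):
phi(2, beta) = zeta_beta (the beta-th zeta number, fixed point of epsilon).
phi(2, 76) = zeta_76

zeta_76


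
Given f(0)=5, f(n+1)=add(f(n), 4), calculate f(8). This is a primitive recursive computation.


f(0) = 5
f(1) = add(f(0), 4) = add(5, 4) = 9
f(2) = add(f(1), 4) = add(9, 4) = 13
f(3) = add(f(2), 4) = add(13, 4) = 17
f(4) = add(f(3), 4) = add(17, 4) = 21
f(5) = add(f(4), 4) = add(21, 4) = 25
f(6) = add(f(5), 4) = add(25, 4) = 29
f(7) = add(f(6), 4) = add(29, 4) = 33
f(8) = add(f(7), 4) = add(33, 4) = 37


37


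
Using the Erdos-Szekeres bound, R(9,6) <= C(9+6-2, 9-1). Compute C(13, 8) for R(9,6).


R(9,6) <= C(9+6-2, 9-1) = C(13, 8)
C(13, 8) = 13! / (8! * 5!)
= 1287

1287


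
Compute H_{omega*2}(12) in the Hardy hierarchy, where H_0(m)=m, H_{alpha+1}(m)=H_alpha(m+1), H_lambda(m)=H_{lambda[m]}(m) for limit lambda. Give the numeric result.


H_{omega*2}(12):
For the Hardy hierarchy, H_{omega*k}(n) = 2^k * n.
2^2 = 4.
4 * 12 = 48

48


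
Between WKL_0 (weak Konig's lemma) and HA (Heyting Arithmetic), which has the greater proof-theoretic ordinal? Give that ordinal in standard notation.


Proof-theoretic ordinal of WKL_0 (weak Konig's lemma): omega^omega
Proof-theoretic ordinal of HA (Heyting Arithmetic): epsilon_0
Comparing: omega^omega < epsilon_0.
The larger ordinal is epsilon_0 (from HA (Heyting Arithmetic)).

epsilon_0


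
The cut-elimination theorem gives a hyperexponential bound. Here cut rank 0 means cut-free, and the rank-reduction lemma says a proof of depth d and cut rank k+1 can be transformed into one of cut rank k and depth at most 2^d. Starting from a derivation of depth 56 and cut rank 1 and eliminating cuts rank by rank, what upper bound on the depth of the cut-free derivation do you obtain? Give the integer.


Each rank reduction sends depth d to at most 2^d; cut rank r needs r reductions.
2_0(56) = 56
2_1(56) = 2^56 = 72057594037927936
Cut-free depth bound = 72057594037927936

72057594037927936


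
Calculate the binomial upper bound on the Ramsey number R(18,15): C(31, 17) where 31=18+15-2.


R(18,15) <= C(18+15-2, 18-1) = C(31, 17)
C(31, 17) = 31! / (17! * 14!)
= 265182525

265182525


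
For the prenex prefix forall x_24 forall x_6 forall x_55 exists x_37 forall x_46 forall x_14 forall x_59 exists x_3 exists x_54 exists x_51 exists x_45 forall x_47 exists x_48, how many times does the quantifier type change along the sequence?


Walk the prefix and count type changes:
  position 1: forall -> forall
  position 2: forall -> forall
  position 3: forall -> exists <-- alternation
  position 4: exists -> forall <-- alternation
  position 5: forall -> forall
  position 6: forall -> forall
  position 7: forall -> exists <-- alternation
  position 8: exists -> exists
  position 9: exists -> exists
  position 10: exists -> exists
  position 11: exists -> forall <-- alternation
  position 12: forall -> exists <-- alternation
Total alternations = 5

5


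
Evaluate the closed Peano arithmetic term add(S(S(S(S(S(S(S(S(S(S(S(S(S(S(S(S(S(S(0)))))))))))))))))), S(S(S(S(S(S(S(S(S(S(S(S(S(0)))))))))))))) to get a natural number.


add(S^18(0), S^13(0)):
S^18(0) = 18
S^13(0) = 13
18 + 13 = 31

31


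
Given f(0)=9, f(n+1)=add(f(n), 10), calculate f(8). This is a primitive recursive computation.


f(0) = 9
f(1) = add(f(0), 10) = add(9, 10) = 19
f(2) = add(f(1), 10) = add(19, 10) = 29
f(3) = add(f(2), 10) = add(29, 10) = 39
f(4) = add(f(3), 10) = add(39, 10) = 49
f(5) = add(f(4), 10) = add(49, 10) = 59
f(6) = add(f(5), 10) = add(59, 10) = 69
f(7) = add(f(6), 10) = add(69, 10) = 79
f(8) = add(f(7), 10) = add(79, 10) = 89


89


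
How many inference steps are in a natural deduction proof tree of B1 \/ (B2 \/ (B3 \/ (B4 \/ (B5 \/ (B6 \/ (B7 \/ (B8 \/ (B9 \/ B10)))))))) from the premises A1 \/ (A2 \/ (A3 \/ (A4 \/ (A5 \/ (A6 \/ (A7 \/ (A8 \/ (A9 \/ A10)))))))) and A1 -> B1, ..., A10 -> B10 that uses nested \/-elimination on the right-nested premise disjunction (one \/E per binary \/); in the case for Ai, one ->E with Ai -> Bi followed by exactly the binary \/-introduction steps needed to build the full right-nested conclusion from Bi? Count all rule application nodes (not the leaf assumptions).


Constructive dilemma with 10 branches, all disjunctions right-nested:
- \/E: the premise has 9 binary \/, each eliminated once: 9 nodes.
- ->E: one per case (Ai with Ai -> Bi gives Bi): 10 nodes.
- \/I: in case i < n, Bi needs 1 step to form Bi \/ (B(i+1) \/ ...) and then i-1 steps to prepend B(i-1), ..., B1, i.e. i steps; in case i = n, B10 needs 9 prepend steps.
  \/I total = (1 + 2 + ... + 9) + 9 = 45 + 9 = 54 nodes.
Total = 9 + 10 + 54 = 73

73


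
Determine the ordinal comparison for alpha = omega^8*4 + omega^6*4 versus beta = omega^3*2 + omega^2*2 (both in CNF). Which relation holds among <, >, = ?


Compare term by term from highest exponent:
alpha = omega^8*4 + omega^6*4
beta = omega^3*2 + omega^2*2
Term 1: alpha has omega^8*4, beta has omega^3*2
Term 2: alpha has omega^6*4, beta has omega^2*2
Result: alpha > beta

alpha > beta


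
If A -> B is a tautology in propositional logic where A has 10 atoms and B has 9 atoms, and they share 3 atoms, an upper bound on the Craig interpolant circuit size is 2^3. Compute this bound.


Shared atoms = 3
Craig interpolant size bound = 2^3
= 8

8


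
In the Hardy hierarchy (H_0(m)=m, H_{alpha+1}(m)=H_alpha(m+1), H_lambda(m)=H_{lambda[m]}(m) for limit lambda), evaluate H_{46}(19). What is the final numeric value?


H_46(19):
For finite ordinals k, H_k(n) = n + k (each successor step adds 1).
H_46(19) = 19 + 46 = 65

65


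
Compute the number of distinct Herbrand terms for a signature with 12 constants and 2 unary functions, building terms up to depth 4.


Herbrand terms by depth:
Depth 0: 12 constants
Depth 1: 24 new terms (running total: 36)
Depth 2: 48 new terms (running total: 84)
Depth 3: 96 new terms (running total: 180)
Depth 4: 192 new terms (running total: 372)
Total distinct ground terms = 372

372


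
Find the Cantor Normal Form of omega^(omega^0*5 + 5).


omega^(omega^0*5 + 5):
omega^0 = 1, so the exponent is 5 + 5 = 10 (finite ordinal addition).
Result = omega^10, already a single CNF term.

omega^10


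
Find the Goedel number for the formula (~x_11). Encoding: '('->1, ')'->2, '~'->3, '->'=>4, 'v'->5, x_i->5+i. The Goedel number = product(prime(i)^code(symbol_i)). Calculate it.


Formula: (~x_11)
Symbol codes: [1, 3, 16, 2]
Primes: [2, 3, 5, 7]
p_1^1 = 2^1 = 2
p_2^3 = 3^3 = 27
p_3^16 = 5^16 = 152587890625
p_4^2 = 7^2 = 49
Product = 403747558593750

403747558593750


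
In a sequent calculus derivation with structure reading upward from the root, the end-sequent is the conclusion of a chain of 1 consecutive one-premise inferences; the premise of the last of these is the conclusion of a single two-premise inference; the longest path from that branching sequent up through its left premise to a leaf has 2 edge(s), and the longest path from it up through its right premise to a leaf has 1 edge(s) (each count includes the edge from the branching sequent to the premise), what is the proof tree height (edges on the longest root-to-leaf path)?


Longest path through the left premise: 2 edges (measured from the branching sequent)
Longest path through the right premise: 1 edges
Height of the subtree rooted at the branching sequent: max(2, 1) = 2
The branching sequent sits 1 edges above the root (the chain of one-premise inferences), so height = 2 + 1 = 3

3


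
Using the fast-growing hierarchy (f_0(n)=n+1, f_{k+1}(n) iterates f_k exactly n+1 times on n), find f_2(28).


f_2(28) = f_1^29(28)
f_1(m) = 2m + 1.
Iterating: f_1^k(n) = 2^k*(n+1) - 1.
f_2(28) = 2^29*(28+1) - 1 = 536870912*29 - 1 = 15569256447

15569256447


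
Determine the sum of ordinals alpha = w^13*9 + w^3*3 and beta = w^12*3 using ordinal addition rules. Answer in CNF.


Ordinal addition (w^13*9 + w^3*3) + w^12*3:
alpha's leading term has exponent 13 > beta's exponent 12, so it survives.
alpha's tail term has exponent 3 < beta's exponent 12, so it is absorbed by beta.
In ordinal addition, any term followed by a strictly larger-exponent term is absorbed.
Result = w^13*9 + w^12*3

w^13*9 + w^12*3


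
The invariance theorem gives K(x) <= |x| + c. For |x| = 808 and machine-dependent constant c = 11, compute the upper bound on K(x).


K(x) <= |x| + c = 808 + 11 = 819

819


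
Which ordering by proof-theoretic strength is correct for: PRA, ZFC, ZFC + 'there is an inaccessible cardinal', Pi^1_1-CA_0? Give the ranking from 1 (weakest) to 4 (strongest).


Ordering by consistency strength:
1. PRA
2. Pi^1_1-CA_0
3. ZFC
4. ZFC + 'there is an inaccessible cardinal'


PRA=1, ZFC=3, ZFC + 'there is an inaccessible cardinal'=4, Pi^1_1-CA_0=2


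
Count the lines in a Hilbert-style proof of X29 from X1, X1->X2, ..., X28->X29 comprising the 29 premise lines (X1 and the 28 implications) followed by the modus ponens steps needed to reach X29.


We have 29 premise lines: X1 and 28 implications.
Each implication is detached once by MP, giving 28 MP lines.
29 premise lines + 28 MP lines = 57 total lines.

57


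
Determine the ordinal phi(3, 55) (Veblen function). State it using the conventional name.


phi(3, 55):
phi(3, beta) = eta_beta (the beta-th eta number, fixed point of zeta).
phi(3, 55) = eta_55

eta_55


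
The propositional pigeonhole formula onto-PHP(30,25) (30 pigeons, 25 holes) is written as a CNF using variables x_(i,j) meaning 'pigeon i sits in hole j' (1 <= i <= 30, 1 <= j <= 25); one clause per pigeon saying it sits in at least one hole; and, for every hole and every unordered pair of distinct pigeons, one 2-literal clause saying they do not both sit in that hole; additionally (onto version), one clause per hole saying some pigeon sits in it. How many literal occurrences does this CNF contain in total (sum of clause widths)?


onto-PHP(30,25): 30 pigeons, 25 holes, 30*25 = 750 variables.
- pigeon clauses: one per pigeon -> 30 clauses of width 25 -> 750 literals
- hole clauses: 25 holes * C(30,2) = 25 * 435 -> 10875 clauses of width 2 -> 21750 literals
- onto clauses: one per hole -> 25 clauses of width 30 -> 750 literals
Total literal occurrences = 750 + 21750 + 750 = 23250

23250


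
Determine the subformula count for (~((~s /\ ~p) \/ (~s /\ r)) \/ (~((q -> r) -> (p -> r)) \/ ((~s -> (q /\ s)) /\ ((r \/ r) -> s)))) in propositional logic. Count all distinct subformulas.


Formula: (~((~s /\ ~p) \/ (~s /\ r)) \/ (~((q -> r) -> (p -> r)) \/ ((~s -> (q /\ s)) /\ ((r \/ r) -> s))))
Subformulas found:
  1. r
  2. q
  3. s
  4. p
  5. ~p
  6. ~s
  7. (r \/ r)
  8. (q /\ s)
  9. (q -> r)
  10. (p -> r)
  11. (~s /\ r)
  12. (~s /\ ~p)
  13. ((r \/ r) -> s)
  14. (~s -> (q /\ s))
  15. ((q -> r) -> (p -> r))
  16. ~((q -> r) -> (p -> r))
  17. ((~s /\ ~p) \/ (~s /\ r))
  18. ~((~s /\ ~p) \/ (~s /\ r))
  19. ((~s -> (q /\ s)) /\ ((r \/ r) -> s))
  20. (~((q -> r) -> (p -> r)) \/ ((~s -> (q /\ s)) /\ ((r \/ r) -> s)))
  21. (~((~s /\ ~p) \/ (~s /\ r)) \/ (~((q -> r) -> (p -> r)) \/ ((~s -> (q /\ s)) /\ ((r \/ r) -> s))))
Total distinct subformulas = 21

21


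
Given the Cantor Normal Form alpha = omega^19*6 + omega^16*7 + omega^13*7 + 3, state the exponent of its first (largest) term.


CNF: omega^19*6 + omega^16*7 + omega^13*7 + 3
The leading term is omega^19*6, which has exponent 19.

19


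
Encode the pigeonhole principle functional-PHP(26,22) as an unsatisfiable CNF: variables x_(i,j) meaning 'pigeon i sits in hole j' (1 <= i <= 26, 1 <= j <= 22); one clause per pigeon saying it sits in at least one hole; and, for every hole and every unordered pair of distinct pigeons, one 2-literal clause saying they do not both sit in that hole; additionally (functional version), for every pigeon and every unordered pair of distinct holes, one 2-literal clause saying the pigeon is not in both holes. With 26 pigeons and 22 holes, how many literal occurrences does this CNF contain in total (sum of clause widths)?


functional-PHP(26,22): 26 pigeons, 22 holes, 26*22 = 572 variables.
- pigeon clauses: one per pigeon -> 26 clauses of width 22 -> 572 literals
- hole clauses: 22 holes * C(26,2) = 22 * 325 -> 7150 clauses of width 2 -> 14300 literals
- functional clauses: 26 pigeons * C(22,2) = 26 * 231 -> 6006 clauses of width 2 -> 12012 literals
Total literal occurrences = 572 + 14300 + 12012 = 26884

26884


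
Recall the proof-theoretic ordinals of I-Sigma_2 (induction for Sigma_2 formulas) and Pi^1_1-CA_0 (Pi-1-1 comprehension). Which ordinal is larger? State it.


Proof-theoretic ordinal of I-Sigma_2 (induction for Sigma_2 formulas): omega^(omega^omega)
Proof-theoretic ordinal of Pi^1_1-CA_0 (Pi-1-1 comprehension): psi_0(Omega_omega)
Comparing: omega^(omega^omega) < psi_0(Omega_omega).
The larger ordinal is psi_0(Omega_omega) (from Pi^1_1-CA_0 (Pi-1-1 comprehension)).

psi_0(Omega_omega)


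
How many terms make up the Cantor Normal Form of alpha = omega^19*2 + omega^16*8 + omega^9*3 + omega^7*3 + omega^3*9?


CNF: omega^19*2 + omega^16*8 + omega^9*3 + omega^7*3 + omega^3*9
Count the summands separated by '+':
  term 1: omega^19*2
  term 2: omega^16*8
  term 3: omega^9*3
  term 4: omega^7*3
  term 5: omega^3*9
Total terms = 5

5


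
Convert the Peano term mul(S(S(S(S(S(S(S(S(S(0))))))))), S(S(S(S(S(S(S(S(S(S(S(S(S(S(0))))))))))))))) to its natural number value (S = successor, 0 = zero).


mul(S^9(0), S^14(0)):
S^9(0) = 9
S^14(0) = 14
9 * 14 = 126

126


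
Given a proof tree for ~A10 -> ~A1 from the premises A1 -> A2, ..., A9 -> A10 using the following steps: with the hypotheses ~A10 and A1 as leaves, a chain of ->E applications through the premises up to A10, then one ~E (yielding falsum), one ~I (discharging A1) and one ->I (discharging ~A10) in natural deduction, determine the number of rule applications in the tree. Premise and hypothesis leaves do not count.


From hypothesis A1, 9 ->E steps along the 9 premises yield A10.
~E with hypothesis ~A10 gives falsum (1 node); ~I discharging A1 gives ~A1 (1 node); ->I discharging ~A10 gives the goal (1 node).
Total = 9 + 3 = 12 inference nodes.

12


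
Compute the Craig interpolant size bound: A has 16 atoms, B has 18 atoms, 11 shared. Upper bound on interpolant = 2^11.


Shared atoms = 11
Craig interpolant size bound = 2^11
= 2048

2048


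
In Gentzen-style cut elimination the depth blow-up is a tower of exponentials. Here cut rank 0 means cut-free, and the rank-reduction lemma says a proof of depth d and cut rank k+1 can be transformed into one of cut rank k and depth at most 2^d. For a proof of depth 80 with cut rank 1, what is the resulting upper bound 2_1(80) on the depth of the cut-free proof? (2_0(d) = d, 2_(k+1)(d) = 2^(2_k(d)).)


Each rank reduction sends depth d to at most 2^d; cut rank r needs r reductions.
2_0(80) = 80
2_1(80) = 2^80 = 1208925819614629174706176
Cut-free depth bound = 1208925819614629174706176

1208925819614629174706176


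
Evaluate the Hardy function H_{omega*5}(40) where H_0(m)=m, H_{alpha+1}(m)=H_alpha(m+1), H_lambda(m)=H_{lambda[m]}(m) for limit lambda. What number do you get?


H_{omega*5}(40):
For the Hardy hierarchy, H_{omega*k}(n) = 2^k * n.
2^5 = 32.
32 * 40 = 1280

1280


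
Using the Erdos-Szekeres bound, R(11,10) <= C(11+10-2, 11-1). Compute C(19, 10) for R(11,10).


R(11,10) <= C(11+10-2, 11-1) = C(19, 10)
C(19, 10) = 19! / (10! * 9!)
= 92378

92378


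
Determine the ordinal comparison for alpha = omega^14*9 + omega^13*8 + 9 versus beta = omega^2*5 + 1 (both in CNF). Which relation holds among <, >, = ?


Compare term by term from highest exponent:
alpha = omega^14*9 + omega^13*8 + 9
beta = omega^2*5 + 1
Term 1: alpha has omega^14*9, beta has omega^2*5
Term 2: alpha has omega^13*8, beta has omega^0*1
Term 3: alpha has omega^0*9, beta has omega^0*0
Result: alpha > beta

alpha > beta


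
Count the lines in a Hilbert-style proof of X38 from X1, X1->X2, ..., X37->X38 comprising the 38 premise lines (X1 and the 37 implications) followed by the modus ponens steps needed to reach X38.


We have 38 premise lines: X1 and 37 implications.
Each implication is detached once by MP, giving 37 MP lines.
38 premise lines + 37 MP lines = 75 total lines.

75


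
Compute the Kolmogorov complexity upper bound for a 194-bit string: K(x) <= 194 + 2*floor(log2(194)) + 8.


floor(log2(194)) = 7
2 * 7 = 14
K(x) <= 194 + 14 + 8 = 216

216


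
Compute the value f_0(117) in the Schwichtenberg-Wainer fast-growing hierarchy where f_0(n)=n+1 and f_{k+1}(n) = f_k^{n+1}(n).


f_0(117) = 117 + 1 = 118

118


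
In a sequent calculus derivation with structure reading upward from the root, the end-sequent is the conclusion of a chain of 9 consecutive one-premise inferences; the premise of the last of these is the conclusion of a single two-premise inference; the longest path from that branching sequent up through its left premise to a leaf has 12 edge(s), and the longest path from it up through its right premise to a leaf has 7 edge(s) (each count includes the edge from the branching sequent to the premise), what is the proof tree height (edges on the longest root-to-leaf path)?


Longest path through the left premise: 12 edges (measured from the branching sequent)
Longest path through the right premise: 7 edges
Height of the subtree rooted at the branching sequent: max(12, 7) = 12
The branching sequent sits 9 edges above the root (the chain of one-premise inferences), so height = 12 + 9 = 21

21


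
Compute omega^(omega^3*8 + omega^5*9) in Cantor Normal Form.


omega^(omega^3*8 + omega^5*9):
In ordinal addition a term is absorbed by a following term of strictly larger exponent: 3 < 5, so omega^3*8 + omega^5*9 = omega^5*9.
omega raised to a CNF ordinal is a single CNF term: Result = omega^(omega^5*9)

omega^(omega^5*9)


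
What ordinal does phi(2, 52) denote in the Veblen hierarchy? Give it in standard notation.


phi(2, 52):
phi(2, beta) = zeta_beta (the beta-th zeta number, fixed point of epsilon).
phi(2, 52) = zeta_52

zeta_52


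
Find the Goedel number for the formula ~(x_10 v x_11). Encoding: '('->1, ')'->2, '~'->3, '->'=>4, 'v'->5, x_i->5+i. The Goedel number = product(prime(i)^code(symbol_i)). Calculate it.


Formula: ~(x_10 v x_11)
Symbol codes: [3, 1, 15, 5, 16, 2]
Primes: [2, 3, 5, 7, 11, 13]
p_1^3 = 2^3 = 8
p_2^1 = 3^1 = 3
p_3^15 = 5^15 = 30517578125
p_4^5 = 7^5 = 16807
p_5^16 = 11^16 = 45949729863572161
p_6^2 = 13^2 = 169
Product = 95591917645812513704343017578125000

95591917645812513704343017578125000


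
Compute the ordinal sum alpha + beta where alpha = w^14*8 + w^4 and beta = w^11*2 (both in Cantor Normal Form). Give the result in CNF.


Ordinal addition (w^14*8 + w^4) + w^11*2:
alpha's leading term has exponent 14 > beta's exponent 11, so it survives.
alpha's tail term has exponent 4 < beta's exponent 11, so it is absorbed by beta.
In ordinal addition, any term followed by a strictly larger-exponent term is absorbed.
Result = w^14*8 + w^11*2

w^14*8 + w^11*2


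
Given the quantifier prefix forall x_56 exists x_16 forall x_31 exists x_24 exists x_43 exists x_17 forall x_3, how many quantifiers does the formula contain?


Quantifier prefix has 7 quantifier symbols.
Quantifier depth = 7

7


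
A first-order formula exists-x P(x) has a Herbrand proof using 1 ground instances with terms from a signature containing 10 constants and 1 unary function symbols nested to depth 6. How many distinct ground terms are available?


Herbrand terms by depth:
Depth 0: 10 constants
Depth 1: 10 new terms (running total: 20)
Depth 2: 10 new terms (running total: 30)
Depth 3: 10 new terms (running total: 40)
Depth 4: 10 new terms (running total: 50)
Depth 5: 10 new terms (running total: 60)
Depth 6: 10 new terms (running total: 70)
Total distinct ground terms = 70

70


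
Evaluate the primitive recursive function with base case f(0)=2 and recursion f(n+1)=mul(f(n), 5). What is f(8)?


f(0) = 2
f(1) = mul(f(0), 5) = mul(2, 5) = 10
f(2) = mul(f(1), 5) = mul(10, 5) = 50
f(3) = mul(f(2), 5) = mul(50, 5) = 250
f(4) = mul(f(3), 5) = mul(250, 5) = 1250
f(5) = mul(f(4), 5) = mul(1250, 5) = 6250
f(6) = mul(f(5), 5) = mul(6250, 5) = 31250
f(7) = mul(f(6), 5) = mul(31250, 5) = 156250
f(8) = mul(f(7), 5) = mul(156250, 5) = 781250


781250


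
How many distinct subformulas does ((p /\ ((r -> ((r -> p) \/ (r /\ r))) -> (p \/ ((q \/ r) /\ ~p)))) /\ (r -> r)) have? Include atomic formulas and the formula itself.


Formula: ((p /\ ((r -> ((r -> p) \/ (r /\ r))) -> (p \/ ((q \/ r) /\ ~p)))) /\ (r -> r))
Subformulas found:
  1. q
  2. r
  3. p
  4. ~p
  5. (r -> r)
  6. (q \/ r)
  7. (r /\ r)
  8. (r -> p)
  9. ((q \/ r) /\ ~p)
  10. ((r -> p) \/ (r /\ r))
  11. (p \/ ((q \/ r) /\ ~p))
  12. (r -> ((r -> p) \/ (r /\ r)))
  13. ((r -> ((r -> p) \/ (r /\ r))) -> (p \/ ((q \/ r) /\ ~p)))
  14. (p /\ ((r -> ((r -> p) \/ (r /\ r))) -> (p \/ ((q \/ r) /\ ~p))))
  15. ((p /\ ((r -> ((r -> p) \/ (r /\ r))) -> (p \/ ((q \/ r) /\ ~p)))) /\ (r -> r))
Total distinct subformulas = 15

15


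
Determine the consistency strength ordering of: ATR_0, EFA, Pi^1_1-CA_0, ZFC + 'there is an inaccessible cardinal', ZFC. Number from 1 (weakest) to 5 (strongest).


Ordering by consistency strength:
1. EFA
2. ATR_0
3. Pi^1_1-CA_0
4. ZFC
5. ZFC + 'there is an inaccessible cardinal'


ATR_0=2, EFA=1, Pi^1_1-CA_0=3, ZFC + 'there is an inaccessible cardinal'=5, ZFC=4


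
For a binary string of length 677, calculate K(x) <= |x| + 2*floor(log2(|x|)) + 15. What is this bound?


floor(log2(677)) = 9
2 * 9 = 18
K(x) <= 677 + 18 + 15 = 710

710


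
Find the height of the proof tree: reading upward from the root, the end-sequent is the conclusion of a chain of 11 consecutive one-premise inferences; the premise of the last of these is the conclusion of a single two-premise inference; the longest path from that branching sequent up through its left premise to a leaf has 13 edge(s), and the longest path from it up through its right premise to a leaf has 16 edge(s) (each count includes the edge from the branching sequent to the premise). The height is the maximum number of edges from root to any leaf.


Longest path through the left premise: 13 edges (measured from the branching sequent)
Longest path through the right premise: 16 edges
Height of the subtree rooted at the branching sequent: max(13, 16) = 16
The branching sequent sits 11 edges above the root (the chain of one-premise inferences), so height = 16 + 11 = 27

27


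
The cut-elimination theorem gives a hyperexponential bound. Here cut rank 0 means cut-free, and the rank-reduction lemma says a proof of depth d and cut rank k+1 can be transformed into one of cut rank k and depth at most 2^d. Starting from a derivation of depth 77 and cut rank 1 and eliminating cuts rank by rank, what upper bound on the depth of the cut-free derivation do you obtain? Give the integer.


Each rank reduction sends depth d to at most 2^d; cut rank r needs r reductions.
2_0(77) = 77
2_1(77) = 2^77 = 151115727451828646838272
Cut-free depth bound = 151115727451828646838272

151115727451828646838272


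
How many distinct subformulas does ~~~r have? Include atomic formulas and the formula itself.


Formula: ~~~r
Subformulas found:
  1. r
  2. ~r
  3. ~~r
  4. ~~~r
Total distinct subformulas = 4

4


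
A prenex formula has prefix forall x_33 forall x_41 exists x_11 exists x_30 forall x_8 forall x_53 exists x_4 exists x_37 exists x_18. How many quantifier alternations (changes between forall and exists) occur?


Walk the prefix and count type changes:
  position 1: forall -> forall
  position 2: forall -> exists <-- alternation
  position 3: exists -> exists
  position 4: exists -> forall <-- alternation
  position 5: forall -> forall
  position 6: forall -> exists <-- alternation
  position 7: exists -> exists
  position 8: exists -> exists
Total alternations = 3

3


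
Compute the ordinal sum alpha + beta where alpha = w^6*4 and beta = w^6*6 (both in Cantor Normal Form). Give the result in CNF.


Ordinal addition w^6*4 + w^6*6:
Both terms have the same exponent 6.
w^e*c + w^e*d = w^e*(c+d).
Result = w^6*(4+6) = w^6*10

w^6*10


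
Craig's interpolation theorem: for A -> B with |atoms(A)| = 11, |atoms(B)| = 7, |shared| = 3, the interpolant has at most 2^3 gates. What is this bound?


Shared atoms = 3
Craig interpolant size bound = 2^3
= 8

8


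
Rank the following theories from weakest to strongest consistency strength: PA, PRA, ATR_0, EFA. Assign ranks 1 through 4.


Ordering by consistency strength:
1. EFA
2. PRA
3. PA
4. ATR_0


PA=3, PRA=2, ATR_0=4, EFA=1


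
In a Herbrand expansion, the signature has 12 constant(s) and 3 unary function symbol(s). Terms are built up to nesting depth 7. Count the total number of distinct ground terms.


Herbrand terms by depth:
Depth 0: 12 constants
Depth 1: 36 new terms (running total: 48)
Depth 2: 108 new terms (running total: 156)
Depth 3: 324 new terms (running total: 480)
Depth 4: 972 new terms (running total: 1452)
Depth 5: 2916 new terms (running total: 4368)
Depth 6: 8748 new terms (running total: 13116)
Depth 7: 26244 new terms (running total: 39360)
Total distinct ground terms = 39360

39360


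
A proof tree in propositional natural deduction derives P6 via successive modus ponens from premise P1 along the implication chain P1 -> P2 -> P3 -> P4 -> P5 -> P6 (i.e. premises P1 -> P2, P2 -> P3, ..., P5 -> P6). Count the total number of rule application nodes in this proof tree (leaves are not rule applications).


We have a chain: P1 -> P2 -> P3 -> P4 -> P5 -> P6.
Each modus ponens application produces the next variable.
The chain has 6 propositions, so 6-1 = 5 modus ponens steps.
Total inference nodes = 5

5


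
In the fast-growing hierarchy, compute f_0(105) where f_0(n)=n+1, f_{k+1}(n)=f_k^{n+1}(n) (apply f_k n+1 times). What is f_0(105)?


f_0(105) = 105 + 1 = 106

106


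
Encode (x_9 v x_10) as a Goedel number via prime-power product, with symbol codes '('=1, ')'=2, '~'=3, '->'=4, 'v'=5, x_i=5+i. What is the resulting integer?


Formula: (x_9 v x_10)
Symbol codes: [1, 14, 5, 15, 2]
Primes: [2, 3, 5, 7, 11]
p_1^1 = 2^1 = 2
p_2^14 = 3^14 = 4782969
p_3^5 = 5^5 = 3125
p_4^15 = 7^15 = 4747561509943
p_5^2 = 11^2 = 121
Product = 17172501142785736580043750

17172501142785736580043750


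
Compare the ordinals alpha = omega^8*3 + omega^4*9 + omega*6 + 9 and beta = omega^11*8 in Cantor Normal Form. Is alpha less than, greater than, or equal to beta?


Compare term by term from highest exponent:
alpha = omega^8*3 + omega^4*9 + omega*6 + 9
beta = omega^11*8
Term 1: alpha has omega^8*3, beta has omega^11*8
Term 2: alpha has omega^4*9, beta has omega^0*0
Term 3: alpha has omega^1*6, beta has omega^0*0
Term 4: alpha has omega^0*9, beta has omega^0*0
Result: alpha < beta

alpha < beta


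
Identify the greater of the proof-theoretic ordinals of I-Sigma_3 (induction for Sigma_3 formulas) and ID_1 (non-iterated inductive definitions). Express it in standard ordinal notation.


Proof-theoretic ordinal of I-Sigma_3 (induction for Sigma_3 formulas): omega^(omega^(omega^omega))
Proof-theoretic ordinal of ID_1 (non-iterated inductive definitions): psi_0(epsilon_{Omega+1})
Comparing: omega^(omega^(omega^omega)) < psi_0(epsilon_{Omega+1}).
The larger ordinal is psi_0(epsilon_{Omega+1}) (from ID_1 (non-iterated inductive definitions)).

psi_0(epsilon_{Omega+1})


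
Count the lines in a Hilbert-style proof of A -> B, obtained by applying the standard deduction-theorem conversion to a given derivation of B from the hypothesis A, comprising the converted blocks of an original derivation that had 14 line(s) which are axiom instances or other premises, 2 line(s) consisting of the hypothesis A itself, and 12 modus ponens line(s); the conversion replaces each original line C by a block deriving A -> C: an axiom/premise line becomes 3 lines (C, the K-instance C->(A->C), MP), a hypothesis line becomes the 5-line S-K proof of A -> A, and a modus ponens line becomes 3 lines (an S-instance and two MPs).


Deduction-theorem conversion, block by block:
- 14 axiom/premise lines -> 3 lines each = 42
- 2 hypothesis lines -> 5 lines each (identity proof A->A) = 10
- 12 MP lines -> 3 lines each (S-instance, MP, MP) = 36
Total = 42 + 10 + 36 = 88 lines.

88


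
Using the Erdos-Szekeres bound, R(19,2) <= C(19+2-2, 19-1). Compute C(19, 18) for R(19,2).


R(19,2) <= C(19+2-2, 19-1) = C(19, 18)
C(19, 18) = 19! / (18! * 1!)
= 19

19


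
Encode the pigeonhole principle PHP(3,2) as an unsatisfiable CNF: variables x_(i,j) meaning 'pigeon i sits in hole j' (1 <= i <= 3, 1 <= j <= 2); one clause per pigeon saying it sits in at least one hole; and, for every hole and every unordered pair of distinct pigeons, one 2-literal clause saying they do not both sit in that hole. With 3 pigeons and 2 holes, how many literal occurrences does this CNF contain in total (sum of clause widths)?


PHP(3,2): 3 pigeons, 2 holes, 3*2 = 6 variables.
- pigeon clauses: one per pigeon -> 3 clauses of width 2 -> 6 literals
- hole clauses: 2 holes * C(3,2) = 2 * 3 -> 6 clauses of width 2 -> 12 literals
Total literal occurrences = 6 + 12 = 18

18


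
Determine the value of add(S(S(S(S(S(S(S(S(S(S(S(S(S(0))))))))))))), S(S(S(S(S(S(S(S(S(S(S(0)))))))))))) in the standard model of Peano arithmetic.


add(S^13(0), S^11(0)):
S^13(0) = 13
S^11(0) = 11
13 + 11 = 24

24


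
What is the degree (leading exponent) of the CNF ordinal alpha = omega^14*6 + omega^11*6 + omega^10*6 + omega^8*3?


CNF: omega^14*6 + omega^11*6 + omega^10*6 + omega^8*3
The leading term is omega^14*6, which has exponent 14.

14


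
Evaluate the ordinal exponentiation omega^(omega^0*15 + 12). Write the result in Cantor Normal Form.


omega^(omega^0*15 + 12):
omega^0 = 1, so the exponent is 15 + 12 = 27 (finite ordinal addition).
Result = omega^27, already a single CNF term.

omega^27


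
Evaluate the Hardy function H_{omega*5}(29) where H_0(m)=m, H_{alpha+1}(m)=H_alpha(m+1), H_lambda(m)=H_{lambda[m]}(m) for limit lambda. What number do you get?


H_{omega*5}(29):
For the Hardy hierarchy, H_{omega*k}(n) = 2^k * n.
2^5 = 32.
32 * 29 = 928

928


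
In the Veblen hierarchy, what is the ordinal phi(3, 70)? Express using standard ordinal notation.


phi(3, 70):
phi(3, beta) = eta_beta (the beta-th eta number, fixed point of zeta).
phi(3, 70) = eta_70

eta_70


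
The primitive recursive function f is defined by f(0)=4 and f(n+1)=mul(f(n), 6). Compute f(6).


f(0) = 4
f(1) = mul(f(0), 6) = mul(4, 6) = 24
f(2) = mul(f(1), 6) = mul(24, 6) = 144
f(3) = mul(f(2), 6) = mul(144, 6) = 864
f(4) = mul(f(3), 6) = mul(864, 6) = 5184
f(5) = mul(f(4), 6) = mul(5184, 6) = 31104
f(6) = mul(f(5), 6) = mul(31104, 6) = 186624


186624


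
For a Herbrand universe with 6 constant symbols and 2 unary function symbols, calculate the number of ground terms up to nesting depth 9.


Herbrand terms by depth:
Depth 0: 6 constants
Depth 1: 12 new terms (running total: 18)
Depth 2: 24 new terms (running total: 42)
Depth 3: 48 new terms (running total: 90)
Depth 4: 96 new terms (running total: 186)
Depth 5: 192 new terms (running total: 378)
Depth 6: 384 new terms (running total: 762)
Depth 7: 768 new terms (running total: 1530)
Depth 8: 1536 new terms (running total: 3066)
Depth 9: 3072 new terms (running total: 6138)
Total distinct ground terms = 6138

6138


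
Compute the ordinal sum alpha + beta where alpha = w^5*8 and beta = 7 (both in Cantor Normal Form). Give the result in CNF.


Ordinal addition w^5*8 + 7:
Leading exponent of alpha (5) > leading exponent of beta (0).
Since alpha's term has higher exponent than beta's leading term,
the sum is simply alpha followed by beta.
Result = w^5*8 + 7

w^5*8 + 7


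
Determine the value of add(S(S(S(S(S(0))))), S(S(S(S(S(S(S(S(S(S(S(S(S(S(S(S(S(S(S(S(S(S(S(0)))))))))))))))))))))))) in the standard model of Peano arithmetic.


add(S^5(0), S^23(0)):
S^5(0) = 5
S^23(0) = 23
5 + 23 = 28

28


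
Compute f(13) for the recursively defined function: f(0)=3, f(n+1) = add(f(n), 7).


f(0) = 3
f(1) = add(f(0), 7) = add(3, 7) = 10
f(2) = add(f(1), 7) = add(10, 7) = 17
f(3) = add(f(2), 7) = add(17, 7) = 24
f(4) = add(f(3), 7) = add(24, 7) = 31
f(5) = add(f(4), 7) = add(31, 7) = 38
f(6) = add(f(5), 7) = add(38, 7) = 45
f(7) = add(f(6), 7) = add(45, 7) = 52
f(8) = add(f(7), 7) = add(52, 7) = 59
f(9) = add(f(8), 7) = add(59, 7) = 66
f(10) = add(f(9), 7) = add(66, 7) = 73
f(11) = add(f(10), 7) = add(73, 7) = 80
f(12) = add(f(11), 7) = add(80, 7) = 87
f(13) = add(f(12), 7) = add(87, 7) = 94


94


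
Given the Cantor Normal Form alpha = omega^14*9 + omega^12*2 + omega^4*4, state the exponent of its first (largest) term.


CNF: omega^14*9 + omega^12*2 + omega^4*4
The leading term is omega^14*9, which has exponent 14.

14


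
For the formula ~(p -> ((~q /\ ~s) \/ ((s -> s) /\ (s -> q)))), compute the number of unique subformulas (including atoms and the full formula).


Formula: ~(p -> ((~q /\ ~s) \/ ((s -> s) /\ (s -> q))))
Subformulas found:
  1. q
  2. s
  3. p
  4. ~s
  5. ~q
  6. (s -> q)
  7. (s -> s)
  8. (~q /\ ~s)
  9. ((s -> s) /\ (s -> q))
  10. ((~q /\ ~s) \/ ((s -> s) /\ (s -> q)))
  11. (p -> ((~q /\ ~s) \/ ((s -> s) /\ (s -> q))))
  12. ~(p -> ((~q /\ ~s) \/ ((s -> s) /\ (s -> q))))
Total distinct subformulas = 12

12


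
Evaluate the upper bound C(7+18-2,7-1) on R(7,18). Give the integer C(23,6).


R(7,18) <= C(7+18-2, 7-1) = C(23, 6)
C(23, 6) = 23! / (6! * 17!)
= 100947

100947


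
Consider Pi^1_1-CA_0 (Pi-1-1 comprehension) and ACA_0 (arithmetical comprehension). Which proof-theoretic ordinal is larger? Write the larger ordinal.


Proof-theoretic ordinal of Pi^1_1-CA_0 (Pi-1-1 comprehension): psi_0(Omega_omega)
Proof-theoretic ordinal of ACA_0 (arithmetical comprehension): epsilon_0
Comparing: epsilon_0 < psi_0(Omega_omega).
The larger ordinal is psi_0(Omega_omega) (from Pi^1_1-CA_0 (Pi-1-1 comprehension)).

psi_0(Omega_omega)


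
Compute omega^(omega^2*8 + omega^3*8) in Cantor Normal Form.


omega^(omega^2*8 + omega^3*8):
In ordinal addition a term is absorbed by a following term of strictly larger exponent: 2 < 3, so omega^2*8 + omega^3*8 = omega^3*8.
omega raised to a CNF ordinal is a single CNF term: Result = omega^(omega^3*8)

omega^(omega^3*8)


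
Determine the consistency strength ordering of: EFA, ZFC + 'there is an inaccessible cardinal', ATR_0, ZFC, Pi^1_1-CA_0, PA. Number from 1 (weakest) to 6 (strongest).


Ordering by consistency strength:
1. EFA
2. PA
3. ATR_0
4. Pi^1_1-CA_0
5. ZFC
6. ZFC + 'there is an inaccessible cardinal'


EFA=1, ZFC + 'there is an inaccessible cardinal'=6, ATR_0=3, ZFC=5, Pi^1_1-CA_0=4, PA=2


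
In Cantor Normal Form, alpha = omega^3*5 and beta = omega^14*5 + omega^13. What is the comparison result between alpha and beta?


Compare term by term from highest exponent:
alpha = omega^3*5
beta = omega^14*5 + omega^13
Term 1: alpha has omega^3*5, beta has omega^14*5
Term 2: alpha has omega^0*0, beta has omega^13*1
Result: alpha < beta

alpha < beta


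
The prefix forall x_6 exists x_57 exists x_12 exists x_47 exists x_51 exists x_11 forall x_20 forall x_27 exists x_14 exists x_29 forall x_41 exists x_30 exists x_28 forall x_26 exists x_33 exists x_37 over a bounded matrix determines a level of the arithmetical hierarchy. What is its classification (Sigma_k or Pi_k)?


Leading quantifier is forall, so the class is Pi.
Number of quantifier blocks = alternations + 1 = 7 + 1 = 8.
Classification: Pi_8

Pi_8


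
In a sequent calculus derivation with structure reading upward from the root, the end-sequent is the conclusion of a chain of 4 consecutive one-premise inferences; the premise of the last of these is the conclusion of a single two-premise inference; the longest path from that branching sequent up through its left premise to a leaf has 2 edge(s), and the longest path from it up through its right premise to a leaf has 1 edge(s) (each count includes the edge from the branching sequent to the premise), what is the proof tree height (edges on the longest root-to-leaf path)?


Longest path through the left premise: 2 edges (measured from the branching sequent)
Longest path through the right premise: 1 edges
Height of the subtree rooted at the branching sequent: max(2, 1) = 2
The branching sequent sits 4 edges above the root (the chain of one-premise inferences), so height = 2 + 4 = 6

6


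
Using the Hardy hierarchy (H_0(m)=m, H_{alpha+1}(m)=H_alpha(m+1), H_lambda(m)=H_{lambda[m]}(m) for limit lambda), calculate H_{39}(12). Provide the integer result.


H_39(12):
For finite ordinals k, H_k(n) = n + k (each successor step adds 1).
H_39(12) = 12 + 39 = 51

51


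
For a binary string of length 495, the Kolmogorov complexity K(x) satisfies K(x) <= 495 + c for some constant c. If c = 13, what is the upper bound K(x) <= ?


K(x) <= |x| + c = 495 + 13 = 508

508


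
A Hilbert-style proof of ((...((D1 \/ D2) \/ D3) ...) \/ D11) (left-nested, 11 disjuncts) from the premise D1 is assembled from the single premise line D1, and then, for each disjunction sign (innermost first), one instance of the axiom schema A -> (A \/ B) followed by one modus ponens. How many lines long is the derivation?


Building the left-nested 11-ary disjunction from D1:
- 1 premise line (D1)
- 11 disjuncts means 10 disjunction signs; each needs 1 axiom instance + 1 MP = 2 lines: 2 * 10 = 20
Total = 1 + 20 = 21 lines.

21


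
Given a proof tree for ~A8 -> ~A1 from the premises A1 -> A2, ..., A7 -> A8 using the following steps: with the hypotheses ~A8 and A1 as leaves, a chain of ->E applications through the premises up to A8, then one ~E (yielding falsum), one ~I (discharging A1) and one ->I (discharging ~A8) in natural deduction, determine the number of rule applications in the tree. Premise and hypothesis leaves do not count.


From hypothesis A1, 7 ->E steps along the 7 premises yield A8.
~E with hypothesis ~A8 gives falsum (1 node); ~I discharging A1 gives ~A1 (1 node); ->I discharging ~A8 gives the goal (1 node).
Total = 7 + 3 = 10 inference nodes.

10


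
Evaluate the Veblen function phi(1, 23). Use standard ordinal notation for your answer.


phi(1, 23):
phi(1, beta) = epsilon_beta (the beta-th epsilon number).
phi(1, 23) = epsilon_23

epsilon_23


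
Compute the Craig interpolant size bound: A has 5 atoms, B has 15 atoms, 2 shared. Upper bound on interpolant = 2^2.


Shared atoms = 2
Craig interpolant size bound = 2^2
= 4

4


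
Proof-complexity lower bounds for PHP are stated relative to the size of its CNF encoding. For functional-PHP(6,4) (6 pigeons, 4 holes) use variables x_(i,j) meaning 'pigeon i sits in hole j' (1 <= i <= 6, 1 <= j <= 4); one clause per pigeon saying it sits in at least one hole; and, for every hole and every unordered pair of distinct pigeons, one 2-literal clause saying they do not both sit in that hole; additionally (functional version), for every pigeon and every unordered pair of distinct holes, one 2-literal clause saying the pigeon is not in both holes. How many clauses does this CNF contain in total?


functional-PHP(6,4): 6 pigeons, 4 holes, 6*4 = 24 variables.
- pigeon clauses: one per pigeon -> 6 clauses
- hole clauses: 4 holes * C(6,2) = 4 * 15 -> 60 clauses
- functional clauses: 6 pigeons * C(4,2) = 6 * 6 -> 36 clauses
Total clauses = 6 + 60 + 36 = 102

102


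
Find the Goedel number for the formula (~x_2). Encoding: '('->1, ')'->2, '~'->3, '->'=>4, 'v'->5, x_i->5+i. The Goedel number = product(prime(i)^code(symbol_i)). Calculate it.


Formula: (~x_2)
Symbol codes: [1, 3, 7, 2]
Primes: [2, 3, 5, 7]
p_1^1 = 2^1 = 2
p_2^3 = 3^3 = 27
p_3^7 = 5^7 = 78125
p_4^2 = 7^2 = 49
Product = 206718750

206718750


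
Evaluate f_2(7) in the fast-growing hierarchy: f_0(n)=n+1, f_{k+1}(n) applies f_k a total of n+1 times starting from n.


f_2(7) = f_1^8(7)
f_1(m) = 2m + 1.
Iterating: f_1^k(n) = 2^k*(n+1) - 1.
f_2(7) = 2^8*(7+1) - 1 = 256*8 - 1 = 2047

2047
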